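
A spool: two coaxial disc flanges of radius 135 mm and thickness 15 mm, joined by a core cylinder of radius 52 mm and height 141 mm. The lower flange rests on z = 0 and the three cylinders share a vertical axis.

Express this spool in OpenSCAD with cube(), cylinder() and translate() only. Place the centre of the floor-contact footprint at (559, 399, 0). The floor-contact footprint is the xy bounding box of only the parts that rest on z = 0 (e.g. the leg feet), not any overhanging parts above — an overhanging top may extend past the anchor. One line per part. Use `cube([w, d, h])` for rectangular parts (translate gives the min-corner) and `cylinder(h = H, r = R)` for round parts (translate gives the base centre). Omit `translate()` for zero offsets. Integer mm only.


translate([559, 399, 0]) cylinder(h = 15, r = 135);
translate([559, 399, 15]) cylinder(h = 141, r = 52);
translate([559, 399, 156]) cylinder(h = 15, r = 135);


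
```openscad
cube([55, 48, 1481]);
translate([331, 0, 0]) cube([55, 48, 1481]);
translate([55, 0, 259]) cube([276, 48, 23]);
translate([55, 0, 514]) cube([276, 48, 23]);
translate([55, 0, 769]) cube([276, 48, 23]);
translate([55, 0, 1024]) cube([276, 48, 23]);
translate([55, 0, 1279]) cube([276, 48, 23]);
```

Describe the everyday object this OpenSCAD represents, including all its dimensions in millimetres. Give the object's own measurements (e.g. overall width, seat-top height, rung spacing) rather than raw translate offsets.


A straight ladder. Two 55×48 mm vertical rails, 1481 mm tall, stand 386 mm apart (outside-to-outside) with their front faces coplanar on the −y side. 5 rungs, each 48 mm deep and 23 mm tall, span between the inner faces of the rails, front faces flush with the rails. The lowest rung's underside is at z = 259 mm and rungs are spaced 255 mm apart (underside to underside).


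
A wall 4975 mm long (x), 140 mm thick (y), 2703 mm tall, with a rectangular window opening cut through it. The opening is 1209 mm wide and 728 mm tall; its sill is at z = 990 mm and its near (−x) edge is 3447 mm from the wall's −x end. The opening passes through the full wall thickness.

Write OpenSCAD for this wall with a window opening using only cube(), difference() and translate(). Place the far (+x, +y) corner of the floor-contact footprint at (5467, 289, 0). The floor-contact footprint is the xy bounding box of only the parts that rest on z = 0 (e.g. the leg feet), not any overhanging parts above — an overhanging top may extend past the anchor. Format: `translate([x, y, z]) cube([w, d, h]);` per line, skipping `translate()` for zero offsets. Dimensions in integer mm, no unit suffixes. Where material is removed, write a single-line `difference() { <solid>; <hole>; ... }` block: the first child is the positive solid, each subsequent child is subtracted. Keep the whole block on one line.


difference() { translate([492, 149, 0]) cube([4975, 140, 2703]); translate([3939, 149, 990]) cube([1209, 140, 728]); }


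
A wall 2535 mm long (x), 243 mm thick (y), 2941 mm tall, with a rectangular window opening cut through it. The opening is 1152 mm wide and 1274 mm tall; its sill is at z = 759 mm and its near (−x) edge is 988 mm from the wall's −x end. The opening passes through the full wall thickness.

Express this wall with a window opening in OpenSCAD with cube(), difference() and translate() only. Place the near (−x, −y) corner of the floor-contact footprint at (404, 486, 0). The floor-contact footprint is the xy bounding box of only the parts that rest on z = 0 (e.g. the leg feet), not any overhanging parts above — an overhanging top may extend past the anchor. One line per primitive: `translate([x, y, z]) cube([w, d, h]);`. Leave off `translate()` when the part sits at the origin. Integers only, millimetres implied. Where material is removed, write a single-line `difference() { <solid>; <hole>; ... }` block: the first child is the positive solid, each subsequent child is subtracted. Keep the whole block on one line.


difference() { translate([404, 486, 0]) cube([2535, 243, 2941]); translate([1392, 486, 759]) cube([1152, 243, 1274]); }


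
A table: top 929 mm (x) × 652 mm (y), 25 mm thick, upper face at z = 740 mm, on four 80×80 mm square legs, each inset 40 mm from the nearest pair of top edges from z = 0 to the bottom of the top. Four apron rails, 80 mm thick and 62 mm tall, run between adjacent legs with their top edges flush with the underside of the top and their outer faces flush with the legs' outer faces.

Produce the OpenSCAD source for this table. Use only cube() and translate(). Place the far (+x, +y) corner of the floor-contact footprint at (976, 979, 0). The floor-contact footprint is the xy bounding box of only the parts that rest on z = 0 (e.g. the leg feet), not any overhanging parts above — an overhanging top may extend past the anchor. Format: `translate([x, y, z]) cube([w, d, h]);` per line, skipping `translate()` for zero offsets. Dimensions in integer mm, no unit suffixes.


translate([87, 367, 715]) cube([929, 652, 25]);
translate([127, 407, 0]) cube([80, 80, 715]);
translate([896, 407, 0]) cube([80, 80, 715]);
translate([127, 899, 0]) cube([80, 80, 715]);
translate([896, 899, 0]) cube([80, 80, 715]);
translate([207, 407, 653]) cube([689, 80, 62]);
translate([207, 899, 653]) cube([689, 80, 62]);
translate([127, 487, 653]) cube([80, 412, 62]);
translate([896, 487, 653]) cube([80, 412, 62]);


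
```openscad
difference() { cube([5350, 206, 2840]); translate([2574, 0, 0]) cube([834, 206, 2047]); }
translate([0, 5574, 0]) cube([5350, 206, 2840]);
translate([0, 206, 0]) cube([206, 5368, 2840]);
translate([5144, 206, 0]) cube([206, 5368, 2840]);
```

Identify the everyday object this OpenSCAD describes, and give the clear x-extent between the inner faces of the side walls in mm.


A single room. The interior width is 4938 mm.

Four walls enclosing a rectangle with a door in the front wall — a room. Outside width 5350 minus two 206 mm walls gives 4938 mm.


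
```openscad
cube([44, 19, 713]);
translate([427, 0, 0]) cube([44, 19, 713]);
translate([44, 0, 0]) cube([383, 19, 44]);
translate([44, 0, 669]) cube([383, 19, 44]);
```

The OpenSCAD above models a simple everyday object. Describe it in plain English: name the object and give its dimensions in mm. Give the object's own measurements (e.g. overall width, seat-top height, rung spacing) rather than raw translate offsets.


A rectangular picture frame lying in the x–z plane (depth along y). The opening is 383 mm wide (x) by 625 mm tall (z), surrounded by a border 44 mm wide on all four sides. The frame is 19 mm deep and is made of two full-height vertical stiles with two horizontal rails fitted between them.


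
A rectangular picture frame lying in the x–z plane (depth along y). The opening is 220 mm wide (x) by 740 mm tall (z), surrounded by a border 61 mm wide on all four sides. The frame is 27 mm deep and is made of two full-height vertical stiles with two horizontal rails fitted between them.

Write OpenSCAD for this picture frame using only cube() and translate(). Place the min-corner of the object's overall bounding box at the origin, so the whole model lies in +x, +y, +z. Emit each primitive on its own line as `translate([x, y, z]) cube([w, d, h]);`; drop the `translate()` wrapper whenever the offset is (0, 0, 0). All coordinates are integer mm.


cube([61, 27, 862]);
translate([281, 0, 0]) cube([61, 27, 862]);
translate([61, 0, 0]) cube([220, 27, 61]);
translate([61, 0, 801]) cube([220, 27, 61]);


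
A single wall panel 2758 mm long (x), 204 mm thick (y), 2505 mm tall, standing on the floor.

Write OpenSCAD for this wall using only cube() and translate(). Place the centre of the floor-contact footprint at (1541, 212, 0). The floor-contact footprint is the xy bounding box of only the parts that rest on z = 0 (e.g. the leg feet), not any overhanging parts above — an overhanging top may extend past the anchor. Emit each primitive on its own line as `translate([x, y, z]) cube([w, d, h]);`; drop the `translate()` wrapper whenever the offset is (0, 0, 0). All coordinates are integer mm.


translate([162, 110, 0]) cube([2758, 204, 2505]);


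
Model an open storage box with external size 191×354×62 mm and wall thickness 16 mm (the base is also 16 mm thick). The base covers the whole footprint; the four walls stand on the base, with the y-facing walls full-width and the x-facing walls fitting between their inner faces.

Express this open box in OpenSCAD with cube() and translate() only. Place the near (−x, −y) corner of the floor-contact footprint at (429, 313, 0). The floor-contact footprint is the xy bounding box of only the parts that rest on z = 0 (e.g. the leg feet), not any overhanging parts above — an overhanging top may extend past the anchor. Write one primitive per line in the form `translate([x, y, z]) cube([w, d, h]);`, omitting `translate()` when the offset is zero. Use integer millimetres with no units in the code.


translate([429, 313, 0]) cube([191, 354, 16]);
translate([429, 313, 16]) cube([191, 16, 46]);
translate([429, 651, 16]) cube([191, 16, 46]);
translate([429, 329, 16]) cube([16, 322, 46]);
translate([604, 329, 16]) cube([16, 322, 46]);


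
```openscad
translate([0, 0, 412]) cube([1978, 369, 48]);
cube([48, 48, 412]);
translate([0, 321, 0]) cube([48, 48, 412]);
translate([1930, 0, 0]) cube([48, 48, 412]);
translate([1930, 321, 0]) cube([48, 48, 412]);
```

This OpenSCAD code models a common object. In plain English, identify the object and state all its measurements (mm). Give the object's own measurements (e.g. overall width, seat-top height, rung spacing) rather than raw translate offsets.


A bench: a 1978×369 mm seat slab, 48 mm thick, top at z = 460 mm, on four 48×48 mm square legs flush with the seat corners and standing on z = 0.


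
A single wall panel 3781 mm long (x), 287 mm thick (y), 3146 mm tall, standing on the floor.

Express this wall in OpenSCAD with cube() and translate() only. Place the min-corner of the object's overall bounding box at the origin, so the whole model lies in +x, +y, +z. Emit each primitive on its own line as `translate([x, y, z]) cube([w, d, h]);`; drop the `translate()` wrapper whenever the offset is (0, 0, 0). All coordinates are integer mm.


cube([3781, 287, 3146]);


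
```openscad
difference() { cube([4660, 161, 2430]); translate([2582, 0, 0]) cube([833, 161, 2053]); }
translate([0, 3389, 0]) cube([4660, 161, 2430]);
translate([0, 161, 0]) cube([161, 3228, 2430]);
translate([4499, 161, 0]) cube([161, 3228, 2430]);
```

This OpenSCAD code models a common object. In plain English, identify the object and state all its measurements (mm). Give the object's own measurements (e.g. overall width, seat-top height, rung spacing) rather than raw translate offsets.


A single room: four walls, each 2430 mm tall and 161 mm thick, enclosing an outside footprint 4660×3550 mm (x × y), no floor or roof. The front and back walls (−y and +y sides) run the full x-width; the side walls fit between their inner faces. A door opening 833 mm wide and 2053 mm tall is cut through the front wall from the floor up, its −x edge 2582 mm from the wall's −x end.


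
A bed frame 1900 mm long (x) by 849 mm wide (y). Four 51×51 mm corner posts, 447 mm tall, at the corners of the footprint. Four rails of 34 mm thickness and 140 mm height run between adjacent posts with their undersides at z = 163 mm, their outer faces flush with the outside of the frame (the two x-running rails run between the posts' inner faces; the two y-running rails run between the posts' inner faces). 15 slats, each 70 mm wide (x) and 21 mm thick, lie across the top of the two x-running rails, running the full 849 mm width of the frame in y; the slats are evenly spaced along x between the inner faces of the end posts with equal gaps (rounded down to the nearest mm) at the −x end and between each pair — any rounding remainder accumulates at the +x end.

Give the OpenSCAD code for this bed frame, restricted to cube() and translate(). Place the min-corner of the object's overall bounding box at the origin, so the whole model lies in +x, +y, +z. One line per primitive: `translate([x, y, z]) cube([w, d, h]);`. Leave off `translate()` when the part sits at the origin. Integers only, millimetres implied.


cube([51, 51, 447]);
translate([0, 798, 0]) cube([51, 51, 447]);
translate([1849, 0, 0]) cube([51, 51, 447]);
translate([1849, 798, 0]) cube([51, 51, 447]);
translate([51, 0, 163]) cube([1798, 34, 140]);
translate([51, 815, 163]) cube([1798, 34, 140]);
translate([0, 51, 163]) cube([34, 747, 140]);
translate([1866, 51, 163]) cube([34, 747, 140]);
translate([97, 0, 303]) cube([70, 849, 21]);
translate([213, 0, 303]) cube([70, 849, 21]);
translate([329, 0, 303]) cube([70, 849, 21]);
translate([445, 0, 303]) cube([70, 849, 21]);
translate([561, 0, 303]) cube([70, 849, 21]);
translate([677, 0, 303]) cube([70, 849, 21]);
translate([793, 0, 303]) cube([70, 849, 21]);
translate([909, 0, 303]) cube([70, 849, 21]);
translate([1025, 0, 303]) cube([70, 849, 21]);
translate([1141, 0, 303]) cube([70, 849, 21]);
translate([1257, 0, 303]) cube([70, 849, 21]);
translate([1373, 0, 303]) cube([70, 849, 21]);
translate([1489, 0, 303]) cube([70, 849, 21]);
translate([1605, 0, 303]) cube([70, 849, 21]);
translate([1721, 0, 303]) cube([70, 849, 21]);


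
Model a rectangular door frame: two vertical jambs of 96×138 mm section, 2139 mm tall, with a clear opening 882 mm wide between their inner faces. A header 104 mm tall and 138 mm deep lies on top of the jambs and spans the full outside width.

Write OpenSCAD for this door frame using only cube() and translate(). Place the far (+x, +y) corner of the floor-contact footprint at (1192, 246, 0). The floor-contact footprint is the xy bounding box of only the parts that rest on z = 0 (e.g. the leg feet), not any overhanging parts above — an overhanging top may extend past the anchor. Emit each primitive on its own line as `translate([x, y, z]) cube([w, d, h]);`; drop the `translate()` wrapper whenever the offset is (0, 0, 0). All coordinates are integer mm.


translate([118, 108, 0]) cube([96, 138, 2139]);
translate([1096, 108, 0]) cube([96, 138, 2139]);
translate([118, 108, 2139]) cube([1074, 138, 104]);


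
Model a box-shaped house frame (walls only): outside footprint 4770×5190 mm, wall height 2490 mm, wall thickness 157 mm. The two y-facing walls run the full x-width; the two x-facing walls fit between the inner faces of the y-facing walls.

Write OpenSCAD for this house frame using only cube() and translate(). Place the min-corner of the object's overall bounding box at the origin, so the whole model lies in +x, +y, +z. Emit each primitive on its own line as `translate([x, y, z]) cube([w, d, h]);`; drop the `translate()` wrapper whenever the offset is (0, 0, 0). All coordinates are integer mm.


cube([4770, 157, 2490]);
translate([0, 5033, 0]) cube([4770, 157, 2490]);
translate([0, 157, 0]) cube([157, 4876, 2490]);
translate([4613, 157, 0]) cube([157, 4876, 2490]);


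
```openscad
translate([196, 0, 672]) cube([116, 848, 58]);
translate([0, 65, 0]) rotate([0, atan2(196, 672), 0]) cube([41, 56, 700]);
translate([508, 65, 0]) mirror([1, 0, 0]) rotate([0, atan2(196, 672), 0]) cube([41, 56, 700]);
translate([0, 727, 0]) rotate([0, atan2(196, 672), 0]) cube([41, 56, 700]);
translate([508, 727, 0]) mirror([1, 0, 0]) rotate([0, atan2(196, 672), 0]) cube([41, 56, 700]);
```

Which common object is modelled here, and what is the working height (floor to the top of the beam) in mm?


A sawhorse. The overall height is 730 mm.

A beam across two mirrored pairs of raked legs — a sawhorse. The beam's underside is at z = 672 (matching the legs' vertical rise in atan2(196, 672)) and the beam is 58 mm tall, so its top is at 672 + 58 = 730 mm. The raked legs top out at the beam's underside, so that is the highest point.


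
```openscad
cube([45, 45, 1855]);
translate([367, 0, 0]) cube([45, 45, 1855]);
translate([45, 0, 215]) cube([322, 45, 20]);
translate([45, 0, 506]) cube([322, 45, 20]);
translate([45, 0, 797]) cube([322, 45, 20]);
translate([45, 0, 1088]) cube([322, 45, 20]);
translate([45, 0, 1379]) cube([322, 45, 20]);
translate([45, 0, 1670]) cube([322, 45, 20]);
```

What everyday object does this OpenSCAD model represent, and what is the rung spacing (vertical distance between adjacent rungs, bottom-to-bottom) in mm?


A ladder. The rung spacing is 291 mm.

Two tall 45×45 posts with 6 short bars between them — a ladder. Adjacent rungs sit at z = 215 and z = 506, so the spacing is 506 − 215 = 291 mm.


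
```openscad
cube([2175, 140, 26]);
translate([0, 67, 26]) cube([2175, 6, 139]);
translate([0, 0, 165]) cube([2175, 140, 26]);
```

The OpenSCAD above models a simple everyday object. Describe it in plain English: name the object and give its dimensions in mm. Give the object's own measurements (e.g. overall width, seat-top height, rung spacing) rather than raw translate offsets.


An I-beam lying along x, 2175 mm long. Overall section height 191 mm. Two flanges 140 mm wide (y) and 26 mm thick, one on the floor and one at the top; a web 6 mm thick runs between them, centred on the flange width.


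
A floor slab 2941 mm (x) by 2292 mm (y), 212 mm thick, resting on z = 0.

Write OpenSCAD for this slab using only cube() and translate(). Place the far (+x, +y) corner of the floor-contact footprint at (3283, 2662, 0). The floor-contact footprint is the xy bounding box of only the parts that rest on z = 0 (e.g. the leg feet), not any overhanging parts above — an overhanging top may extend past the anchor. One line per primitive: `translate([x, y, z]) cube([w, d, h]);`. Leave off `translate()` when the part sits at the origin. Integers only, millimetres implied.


translate([342, 370, 0]) cube([2941, 2292, 212]);


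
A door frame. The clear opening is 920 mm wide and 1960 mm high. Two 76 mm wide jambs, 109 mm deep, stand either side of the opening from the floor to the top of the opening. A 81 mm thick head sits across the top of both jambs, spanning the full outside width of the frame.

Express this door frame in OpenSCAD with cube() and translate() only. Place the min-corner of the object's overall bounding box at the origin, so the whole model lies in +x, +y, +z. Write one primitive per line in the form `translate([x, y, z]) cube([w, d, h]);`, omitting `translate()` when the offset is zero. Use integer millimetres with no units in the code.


cube([76, 109, 1960]);
translate([996, 0, 0]) cube([76, 109, 1960]);
translate([0, 0, 1960]) cube([1072, 109, 81]);


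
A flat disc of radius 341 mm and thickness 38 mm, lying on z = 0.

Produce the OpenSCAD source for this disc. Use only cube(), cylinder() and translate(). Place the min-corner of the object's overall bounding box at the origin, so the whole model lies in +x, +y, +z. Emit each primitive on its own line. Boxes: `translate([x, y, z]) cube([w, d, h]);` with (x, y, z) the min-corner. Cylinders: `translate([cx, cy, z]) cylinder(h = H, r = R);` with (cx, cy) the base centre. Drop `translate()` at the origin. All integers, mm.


translate([341, 341, 0]) cylinder(h = 38, r = 341);


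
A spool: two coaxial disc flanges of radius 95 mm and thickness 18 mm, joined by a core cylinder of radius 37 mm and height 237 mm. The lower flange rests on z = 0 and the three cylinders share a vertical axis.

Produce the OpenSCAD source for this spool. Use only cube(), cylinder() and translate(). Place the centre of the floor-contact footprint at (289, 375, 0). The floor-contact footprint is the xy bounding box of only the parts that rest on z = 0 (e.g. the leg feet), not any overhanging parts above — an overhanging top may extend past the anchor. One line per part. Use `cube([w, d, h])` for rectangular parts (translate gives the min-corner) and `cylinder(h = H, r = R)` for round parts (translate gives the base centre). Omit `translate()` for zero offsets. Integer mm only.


translate([289, 375, 0]) cylinder(h = 18, r = 95);
translate([289, 375, 18]) cylinder(h = 237, r = 37);
translate([289, 375, 255]) cylinder(h = 18, r = 95);


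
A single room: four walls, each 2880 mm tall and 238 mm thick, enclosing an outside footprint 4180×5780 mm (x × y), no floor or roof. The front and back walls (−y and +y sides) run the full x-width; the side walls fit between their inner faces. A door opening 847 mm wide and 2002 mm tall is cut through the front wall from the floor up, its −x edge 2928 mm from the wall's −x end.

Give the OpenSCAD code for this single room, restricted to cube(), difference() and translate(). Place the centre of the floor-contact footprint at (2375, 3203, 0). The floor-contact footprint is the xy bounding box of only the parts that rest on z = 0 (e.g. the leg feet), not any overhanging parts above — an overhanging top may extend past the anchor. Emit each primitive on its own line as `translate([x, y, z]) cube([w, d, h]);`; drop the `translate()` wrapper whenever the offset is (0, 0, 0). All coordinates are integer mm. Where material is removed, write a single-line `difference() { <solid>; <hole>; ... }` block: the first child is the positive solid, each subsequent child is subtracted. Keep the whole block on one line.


difference() { translate([285, 313, 0]) cube([4180, 238, 2880]); translate([3213, 313, 0]) cube([847, 238, 2002]); }
translate([285, 5855, 0]) cube([4180, 238, 2880]);
translate([285, 551, 0]) cube([238, 5304, 2880]);
translate([4227, 551, 0]) cube([238, 5304, 2880]);


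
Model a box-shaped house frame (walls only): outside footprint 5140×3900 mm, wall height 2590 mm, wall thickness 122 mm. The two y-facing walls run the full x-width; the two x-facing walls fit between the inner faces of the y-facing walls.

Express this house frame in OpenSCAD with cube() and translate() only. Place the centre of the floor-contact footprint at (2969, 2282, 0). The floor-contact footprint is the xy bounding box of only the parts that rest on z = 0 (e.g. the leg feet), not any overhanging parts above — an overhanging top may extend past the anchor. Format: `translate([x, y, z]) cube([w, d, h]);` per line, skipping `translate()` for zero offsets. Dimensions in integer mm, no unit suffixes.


translate([399, 332, 0]) cube([5140, 122, 2590]);
translate([399, 4110, 0]) cube([5140, 122, 2590]);
translate([399, 454, 0]) cube([122, 3656, 2590]);
translate([5417, 454, 0]) cube([122, 3656, 2590]);


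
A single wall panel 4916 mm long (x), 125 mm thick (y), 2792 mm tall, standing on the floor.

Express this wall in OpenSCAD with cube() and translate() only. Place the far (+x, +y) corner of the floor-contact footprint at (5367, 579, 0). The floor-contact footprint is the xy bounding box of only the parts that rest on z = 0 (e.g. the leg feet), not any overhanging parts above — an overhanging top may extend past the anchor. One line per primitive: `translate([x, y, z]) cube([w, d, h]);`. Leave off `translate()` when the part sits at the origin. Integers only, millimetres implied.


translate([451, 454, 0]) cube([4916, 125, 2792]);


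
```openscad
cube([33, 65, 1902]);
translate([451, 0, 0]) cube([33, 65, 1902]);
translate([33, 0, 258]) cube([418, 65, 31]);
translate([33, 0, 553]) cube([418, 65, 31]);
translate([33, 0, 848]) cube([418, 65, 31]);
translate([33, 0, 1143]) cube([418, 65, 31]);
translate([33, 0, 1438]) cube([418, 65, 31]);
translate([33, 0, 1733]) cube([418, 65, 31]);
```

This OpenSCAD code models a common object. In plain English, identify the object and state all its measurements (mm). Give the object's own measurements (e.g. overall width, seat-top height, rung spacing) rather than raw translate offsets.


A straight ladder. Two 33×65 mm vertical rails, 1902 mm tall, stand 484 mm apart (outside-to-outside) with their front faces coplanar on the −y side. 6 rungs, each 65 mm deep and 31 mm tall, span between the inner faces of the rails, front faces flush with the rails. The lowest rung's underside is at z = 258 mm and rungs are spaced 295 mm apart (underside to underside).


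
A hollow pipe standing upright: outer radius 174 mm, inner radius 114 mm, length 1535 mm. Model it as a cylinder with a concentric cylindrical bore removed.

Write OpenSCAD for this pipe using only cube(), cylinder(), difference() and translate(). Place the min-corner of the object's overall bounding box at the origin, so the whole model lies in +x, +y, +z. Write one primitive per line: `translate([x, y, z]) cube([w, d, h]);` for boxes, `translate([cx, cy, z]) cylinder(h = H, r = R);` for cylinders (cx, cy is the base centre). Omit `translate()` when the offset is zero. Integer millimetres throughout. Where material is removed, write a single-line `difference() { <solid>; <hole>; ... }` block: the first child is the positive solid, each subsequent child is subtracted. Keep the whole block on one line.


difference() { translate([174, 174, 0]) cylinder(h = 1535, r = 174); translate([174, 174, 0]) cylinder(h = 1535, r = 114); }


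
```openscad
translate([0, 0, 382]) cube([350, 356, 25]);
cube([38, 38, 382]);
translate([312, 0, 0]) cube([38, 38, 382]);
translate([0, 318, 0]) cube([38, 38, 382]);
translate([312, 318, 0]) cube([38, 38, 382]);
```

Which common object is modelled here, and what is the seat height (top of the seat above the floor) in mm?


A stool. The seat height is 407 mm.

A 350×356×25 slab at z = 382 on four corner posts — a stool. The seat top is 382 + 25 = 407 mm.


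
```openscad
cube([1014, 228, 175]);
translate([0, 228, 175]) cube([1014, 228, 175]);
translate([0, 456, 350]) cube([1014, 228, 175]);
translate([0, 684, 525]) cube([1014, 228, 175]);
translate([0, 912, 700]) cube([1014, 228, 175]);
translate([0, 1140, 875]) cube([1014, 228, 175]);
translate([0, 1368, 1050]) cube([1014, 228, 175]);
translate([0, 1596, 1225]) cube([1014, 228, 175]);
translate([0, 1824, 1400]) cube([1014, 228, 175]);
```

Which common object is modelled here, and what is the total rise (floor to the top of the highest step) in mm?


A staircase. The total rise is 1575 mm.

9 identical blocks, each offset up and back from the previous — a staircase. Each step is 175 mm tall and there are 9 of them, so the total rise is 9 × 175 = 1575 mm.


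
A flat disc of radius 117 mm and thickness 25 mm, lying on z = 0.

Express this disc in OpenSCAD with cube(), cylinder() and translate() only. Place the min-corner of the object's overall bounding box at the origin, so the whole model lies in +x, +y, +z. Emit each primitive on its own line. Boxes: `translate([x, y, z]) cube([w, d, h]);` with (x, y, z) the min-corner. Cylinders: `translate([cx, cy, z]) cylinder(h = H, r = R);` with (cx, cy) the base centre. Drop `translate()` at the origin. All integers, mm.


translate([117, 117, 0]) cylinder(h = 25, r = 117);


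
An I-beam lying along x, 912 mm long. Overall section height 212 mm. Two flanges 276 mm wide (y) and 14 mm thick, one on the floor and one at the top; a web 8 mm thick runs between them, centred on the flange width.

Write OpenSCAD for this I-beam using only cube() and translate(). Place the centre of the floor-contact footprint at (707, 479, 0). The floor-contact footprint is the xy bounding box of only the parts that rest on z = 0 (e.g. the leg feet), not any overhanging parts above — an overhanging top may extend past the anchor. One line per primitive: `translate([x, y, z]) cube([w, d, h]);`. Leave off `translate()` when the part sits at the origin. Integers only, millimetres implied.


translate([251, 341, 0]) cube([912, 276, 14]);
translate([251, 475, 14]) cube([912, 8, 184]);
translate([251, 341, 198]) cube([912, 276, 14]);


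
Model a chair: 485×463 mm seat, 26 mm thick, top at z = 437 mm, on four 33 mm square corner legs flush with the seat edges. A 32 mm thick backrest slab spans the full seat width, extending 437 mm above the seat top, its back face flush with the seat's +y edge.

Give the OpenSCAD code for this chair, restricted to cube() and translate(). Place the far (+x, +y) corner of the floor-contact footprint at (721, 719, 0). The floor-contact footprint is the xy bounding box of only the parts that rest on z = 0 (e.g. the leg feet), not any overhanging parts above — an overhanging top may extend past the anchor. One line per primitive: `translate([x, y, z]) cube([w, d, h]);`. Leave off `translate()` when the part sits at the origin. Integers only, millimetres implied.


translate([236, 256, 411]) cube([485, 463, 26]);
translate([236, 256, 0]) cube([33, 33, 411]);
translate([688, 256, 0]) cube([33, 33, 411]);
translate([236, 686, 0]) cube([33, 33, 411]);
translate([688, 686, 0]) cube([33, 33, 411]);
translate([236, 687, 437]) cube([485, 32, 437]);


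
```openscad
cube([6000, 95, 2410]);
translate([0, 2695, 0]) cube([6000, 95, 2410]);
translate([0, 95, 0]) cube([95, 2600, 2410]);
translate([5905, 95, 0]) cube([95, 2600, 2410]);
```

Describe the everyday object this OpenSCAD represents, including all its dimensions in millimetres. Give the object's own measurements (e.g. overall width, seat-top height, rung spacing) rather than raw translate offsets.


The wall frame of a small rectangular building: four walls, each 2410 mm tall and 95 mm thick, enclosing a footprint 6000 mm (x) by 2790 mm (y) outside-to-outside, with no floor or roof. The front and back walls (the −y and +y sides) span the full width; the two side walls fit between them.


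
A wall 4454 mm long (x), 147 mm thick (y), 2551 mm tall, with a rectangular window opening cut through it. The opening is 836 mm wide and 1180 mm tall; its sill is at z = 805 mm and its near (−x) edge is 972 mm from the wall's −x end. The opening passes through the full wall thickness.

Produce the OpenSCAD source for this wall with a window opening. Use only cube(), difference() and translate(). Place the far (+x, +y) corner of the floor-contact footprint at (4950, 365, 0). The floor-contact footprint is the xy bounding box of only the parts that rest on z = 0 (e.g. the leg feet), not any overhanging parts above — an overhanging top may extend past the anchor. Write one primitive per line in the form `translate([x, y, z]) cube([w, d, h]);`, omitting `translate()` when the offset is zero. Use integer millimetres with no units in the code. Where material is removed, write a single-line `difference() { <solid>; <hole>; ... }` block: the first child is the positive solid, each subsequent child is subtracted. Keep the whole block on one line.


difference() { translate([496, 218, 0]) cube([4454, 147, 2551]); translate([1468, 218, 805]) cube([836, 147, 1180]); }


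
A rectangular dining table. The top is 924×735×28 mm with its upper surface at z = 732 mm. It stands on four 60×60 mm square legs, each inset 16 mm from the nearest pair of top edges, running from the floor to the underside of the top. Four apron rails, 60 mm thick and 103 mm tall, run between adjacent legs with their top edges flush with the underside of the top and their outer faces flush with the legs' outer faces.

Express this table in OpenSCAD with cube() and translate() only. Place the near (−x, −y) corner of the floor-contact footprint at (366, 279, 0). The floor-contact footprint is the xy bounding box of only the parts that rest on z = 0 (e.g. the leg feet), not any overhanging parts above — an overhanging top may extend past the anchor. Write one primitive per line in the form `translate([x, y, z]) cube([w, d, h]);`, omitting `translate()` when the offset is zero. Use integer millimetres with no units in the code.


// leg_h = 732 - 28 = 704
// apron z = 704 - 103 = 601
translate([350, 263, 704]) cube([924, 735, 28]);
translate([366, 279, 0]) cube([60, 60, 704]);
translate([1198, 279, 0]) cube([60, 60, 704]);
translate([366, 922, 0]) cube([60, 60, 704]);
translate([1198, 922, 0]) cube([60, 60, 704]);
translate([426, 279, 601]) cube([772, 60, 103]);
translate([426, 922, 601]) cube([772, 60, 103]);
translate([366, 339, 601]) cube([60, 583, 103]);
translate([1198, 339, 601]) cube([60, 583, 103]);


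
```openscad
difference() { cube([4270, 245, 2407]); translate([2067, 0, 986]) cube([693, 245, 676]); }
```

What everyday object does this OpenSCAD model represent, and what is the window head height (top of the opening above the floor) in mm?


A wall with a window opening. The window head height is 1662 mm.

A wall with a rectangular opening subtracted — a window. Sill at z = 986, opening 676 mm tall, so the head is at 986 + 676 = 1662 mm.


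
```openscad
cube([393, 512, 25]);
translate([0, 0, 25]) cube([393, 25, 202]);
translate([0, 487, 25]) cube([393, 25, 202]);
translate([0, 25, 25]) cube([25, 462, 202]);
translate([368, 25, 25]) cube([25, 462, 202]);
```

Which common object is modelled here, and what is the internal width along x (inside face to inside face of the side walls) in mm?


An open box. The internal width is 343 mm.

A 393×512 base slab with four walls standing on it — an open box. The base is 393 mm wide and the walls are 25 mm thick, so the internal width is 393 − 2 × 25 = 343 mm.


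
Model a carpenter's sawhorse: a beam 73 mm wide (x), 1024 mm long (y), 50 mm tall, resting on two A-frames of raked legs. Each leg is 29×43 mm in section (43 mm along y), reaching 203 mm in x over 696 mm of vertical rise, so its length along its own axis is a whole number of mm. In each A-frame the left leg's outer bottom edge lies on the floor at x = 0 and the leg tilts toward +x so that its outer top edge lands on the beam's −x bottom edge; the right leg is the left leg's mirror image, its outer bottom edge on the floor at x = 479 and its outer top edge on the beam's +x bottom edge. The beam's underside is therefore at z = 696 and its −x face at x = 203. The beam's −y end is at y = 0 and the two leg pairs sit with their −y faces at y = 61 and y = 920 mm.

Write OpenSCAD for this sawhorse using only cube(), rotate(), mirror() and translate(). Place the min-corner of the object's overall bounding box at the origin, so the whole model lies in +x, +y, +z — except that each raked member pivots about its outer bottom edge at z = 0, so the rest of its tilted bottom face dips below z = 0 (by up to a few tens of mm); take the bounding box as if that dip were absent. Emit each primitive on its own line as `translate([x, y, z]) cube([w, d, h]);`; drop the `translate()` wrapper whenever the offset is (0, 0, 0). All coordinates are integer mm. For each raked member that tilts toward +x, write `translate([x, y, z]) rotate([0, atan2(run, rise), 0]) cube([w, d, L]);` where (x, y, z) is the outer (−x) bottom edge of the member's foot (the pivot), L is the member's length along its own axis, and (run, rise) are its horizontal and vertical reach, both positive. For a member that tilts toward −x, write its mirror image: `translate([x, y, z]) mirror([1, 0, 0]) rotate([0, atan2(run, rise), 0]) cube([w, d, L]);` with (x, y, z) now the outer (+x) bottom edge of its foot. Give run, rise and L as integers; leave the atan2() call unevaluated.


translate([203, 0, 696]) cube([73, 1024, 50]);
translate([0, 61, 0]) rotate([0, atan2(203, 696), 0]) cube([29, 43, 725]);
translate([479, 61, 0]) mirror([1, 0, 0]) rotate([0, atan2(203, 696), 0]) cube([29, 43, 725]);
translate([0, 920, 0]) rotate([0, atan2(203, 696), 0]) cube([29, 43, 725]);
translate([479, 920, 0]) mirror([1, 0, 0]) rotate([0, atan2(203, 696), 0]) cube([29, 43, 725]);


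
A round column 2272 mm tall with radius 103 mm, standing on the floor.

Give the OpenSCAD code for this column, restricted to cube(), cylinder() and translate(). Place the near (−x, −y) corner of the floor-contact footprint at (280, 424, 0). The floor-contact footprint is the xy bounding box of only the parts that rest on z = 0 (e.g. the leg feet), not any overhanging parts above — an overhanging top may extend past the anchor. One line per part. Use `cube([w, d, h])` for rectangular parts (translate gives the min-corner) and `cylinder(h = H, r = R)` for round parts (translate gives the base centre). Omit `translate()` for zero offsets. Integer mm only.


translate([383, 527, 0]) cylinder(h = 2272, r = 103);


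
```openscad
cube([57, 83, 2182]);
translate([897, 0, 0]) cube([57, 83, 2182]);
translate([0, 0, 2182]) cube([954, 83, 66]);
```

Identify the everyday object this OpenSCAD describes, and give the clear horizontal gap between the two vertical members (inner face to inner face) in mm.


A door frame. The clear opening width is 840 mm.

Two 2182 mm tall posts with a header on top — a door frame. The left jamb is 57 mm wide at x = 0; the right jamb starts at x = 897. The clear opening is 897 − 57 = 840 mm.


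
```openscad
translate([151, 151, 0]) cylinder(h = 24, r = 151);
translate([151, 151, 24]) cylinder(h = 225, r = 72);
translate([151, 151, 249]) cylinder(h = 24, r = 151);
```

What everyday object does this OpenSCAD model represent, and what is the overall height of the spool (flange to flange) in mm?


A spool. The overall height is 273 mm.

Three coaxial cylinders, large–small–large — a spool. Two 24 mm flanges and a 225 mm core give 24 + 225 + 24 = 273 mm.


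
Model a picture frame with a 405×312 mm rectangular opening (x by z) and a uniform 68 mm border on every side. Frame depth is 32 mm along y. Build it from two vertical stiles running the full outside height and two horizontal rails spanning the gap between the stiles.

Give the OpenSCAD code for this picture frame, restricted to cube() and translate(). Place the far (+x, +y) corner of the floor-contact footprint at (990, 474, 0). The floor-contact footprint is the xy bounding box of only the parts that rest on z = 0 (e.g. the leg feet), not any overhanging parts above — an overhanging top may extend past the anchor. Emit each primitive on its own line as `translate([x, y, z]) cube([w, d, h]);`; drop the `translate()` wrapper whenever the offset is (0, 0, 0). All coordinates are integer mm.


translate([449, 442, 0]) cube([68, 32, 448]);
translate([922, 442, 0]) cube([68, 32, 448]);
translate([517, 442, 0]) cube([405, 32, 68]);
translate([517, 442, 380]) cube([405, 32, 68]);


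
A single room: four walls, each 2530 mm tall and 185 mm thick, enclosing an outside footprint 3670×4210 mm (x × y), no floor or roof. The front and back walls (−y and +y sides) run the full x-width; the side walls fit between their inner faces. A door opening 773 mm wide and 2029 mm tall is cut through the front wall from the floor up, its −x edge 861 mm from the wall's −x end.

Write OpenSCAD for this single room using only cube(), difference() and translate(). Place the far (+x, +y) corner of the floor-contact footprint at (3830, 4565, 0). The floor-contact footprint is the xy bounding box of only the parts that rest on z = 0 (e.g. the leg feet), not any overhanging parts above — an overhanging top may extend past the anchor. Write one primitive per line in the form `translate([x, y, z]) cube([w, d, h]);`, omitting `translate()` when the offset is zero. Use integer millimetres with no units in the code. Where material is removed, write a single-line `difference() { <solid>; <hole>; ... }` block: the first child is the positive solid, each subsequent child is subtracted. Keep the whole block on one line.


difference() { translate([160, 355, 0]) cube([3670, 185, 2530]); translate([1021, 355, 0]) cube([773, 185, 2029]); }
translate([160, 4380, 0]) cube([3670, 185, 2530]);
translate([160, 540, 0]) cube([185, 3840, 2530]);
translate([3645, 540, 0]) cube([185, 3840, 2530]);


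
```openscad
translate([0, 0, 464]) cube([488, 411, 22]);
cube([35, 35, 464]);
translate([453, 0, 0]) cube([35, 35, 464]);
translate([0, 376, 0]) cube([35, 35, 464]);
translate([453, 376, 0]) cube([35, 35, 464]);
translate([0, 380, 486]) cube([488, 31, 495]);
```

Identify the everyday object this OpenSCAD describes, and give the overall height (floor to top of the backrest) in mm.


A chair. The overall height is 981 mm.

A slab on four corner posts with a tall panel at the back — a chair. The seat slab sits at z = 464 with thickness 22, and the 495 mm backrest starts at the seat top, so the overall height is 464 + 22 + 495 = 981 mm.


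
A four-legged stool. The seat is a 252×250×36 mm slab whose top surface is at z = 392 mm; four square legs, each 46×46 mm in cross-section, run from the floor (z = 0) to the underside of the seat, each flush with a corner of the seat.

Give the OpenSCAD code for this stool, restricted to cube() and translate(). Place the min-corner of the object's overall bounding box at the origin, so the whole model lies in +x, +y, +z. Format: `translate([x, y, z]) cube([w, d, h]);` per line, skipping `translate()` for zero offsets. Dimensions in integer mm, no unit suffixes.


translate([0, 0, 356]) cube([252, 250, 36]);
cube([46, 46, 356]);
translate([206, 0, 0]) cube([46, 46, 356]);
translate([0, 204, 0]) cube([46, 46, 356]);
translate([206, 204, 0]) cube([46, 46, 356]);
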